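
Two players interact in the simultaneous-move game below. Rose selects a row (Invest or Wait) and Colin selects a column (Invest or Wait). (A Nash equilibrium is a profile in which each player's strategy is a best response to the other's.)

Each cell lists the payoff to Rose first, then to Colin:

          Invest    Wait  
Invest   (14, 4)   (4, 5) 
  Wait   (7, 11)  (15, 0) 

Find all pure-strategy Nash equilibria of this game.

(Invest, Invest): Colin prefers Wait (5 > 4) — not an equilibrium.
(Invest, Wait): Rose prefers Wait (15 > 4) — not an equilibrium.
(Wait, Invest): Rose prefers Invest (14 > 7) — not an equilibrium.
(Wait, Wait): Colin prefers Invest (11 > 0) — not an equilibrium.

none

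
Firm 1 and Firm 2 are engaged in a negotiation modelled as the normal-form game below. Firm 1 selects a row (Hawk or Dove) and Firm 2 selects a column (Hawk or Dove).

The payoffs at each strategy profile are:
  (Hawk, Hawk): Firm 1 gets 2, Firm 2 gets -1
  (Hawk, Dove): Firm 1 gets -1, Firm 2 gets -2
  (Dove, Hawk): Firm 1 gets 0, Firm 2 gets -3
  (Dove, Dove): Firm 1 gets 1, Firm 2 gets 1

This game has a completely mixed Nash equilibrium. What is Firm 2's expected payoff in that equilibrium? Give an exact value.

First find p, the probability Firm 1 plays Hawk, from Firm 2's indifference between Hawk and Dove: −p − 3(1−p) = −2p + (1−p), giving p = 4/5.
Since Firm 2 is indifferent in equilibrium, Firm 2's expected payoff equals the payoff from either column against (4/5, 1/5). Using Hawk: −(4/5) − 3(1/5) = -7/5.

-7/5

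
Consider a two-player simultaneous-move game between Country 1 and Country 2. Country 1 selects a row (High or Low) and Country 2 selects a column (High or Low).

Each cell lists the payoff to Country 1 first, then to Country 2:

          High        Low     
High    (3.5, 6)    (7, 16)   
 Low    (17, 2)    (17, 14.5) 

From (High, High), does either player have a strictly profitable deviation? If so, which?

Both

Country 1 at (High, High) earns 3.5; deviating to Low yields 17 — a strict improvement.
Country 2 earns 6; deviating to Low yields 16 — a strict improvement.
Both Country 1 and Country 2 have strictly profitable deviations.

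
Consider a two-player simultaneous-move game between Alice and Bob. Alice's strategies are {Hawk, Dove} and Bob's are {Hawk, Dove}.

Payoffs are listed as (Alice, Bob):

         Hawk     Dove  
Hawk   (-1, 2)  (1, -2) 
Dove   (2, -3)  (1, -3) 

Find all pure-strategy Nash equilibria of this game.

(Hawk, Hawk): Alice prefers Dove (2 > -1) — not an equilibrium.
(Hawk, Dove): Bob prefers Hawk (2 > -2) — not an equilibrium.
(Dove, Hawk): Alice gets 2 ≥ -1 from Hawk, and Bob gets -3 ≥ -3 from Dove — Nash equilibrium.
(Dove, Dove): Alice gets 1 ≥ 1 from Hawk, and Bob gets -3 ≥ -3 from Hawk — Nash equilibrium.

(Dove, Hawk) and (Dove, Dove)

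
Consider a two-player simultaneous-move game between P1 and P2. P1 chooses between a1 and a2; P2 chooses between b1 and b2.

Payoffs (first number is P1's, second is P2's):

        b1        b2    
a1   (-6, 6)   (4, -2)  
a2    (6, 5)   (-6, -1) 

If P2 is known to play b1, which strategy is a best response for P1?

a2

Against b1, P1 earns -6 from a1 and 6 from a2.
So a2 is the best response.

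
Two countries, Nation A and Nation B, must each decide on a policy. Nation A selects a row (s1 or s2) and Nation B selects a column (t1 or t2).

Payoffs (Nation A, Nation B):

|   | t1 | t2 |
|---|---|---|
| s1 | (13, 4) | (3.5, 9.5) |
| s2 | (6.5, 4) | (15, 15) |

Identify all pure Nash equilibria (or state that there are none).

(s2, t2)

(s1, t1): Nation B prefers t2 (9.5 > 4) — not an equilibrium.
(s1, t2): Nation A prefers s2 (15 > 3.5) — not an equilibrium.
(s2, t1): Nation A prefers s1 (13 > 6.5); Nation B prefers t2 (15 > 4) — not an equilibrium.
(s2, t2): Nation A gets 15 ≥ 3.5 from s1, and Nation B gets 15 ≥ 4 from t1 — Nash equilibrium.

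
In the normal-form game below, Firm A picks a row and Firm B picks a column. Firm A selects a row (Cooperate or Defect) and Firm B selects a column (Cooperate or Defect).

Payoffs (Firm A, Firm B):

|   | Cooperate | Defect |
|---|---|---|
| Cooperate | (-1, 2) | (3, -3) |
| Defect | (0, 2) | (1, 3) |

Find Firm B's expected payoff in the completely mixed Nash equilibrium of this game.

First find p, the probability Firm A plays Cooperate, from Firm B's indifference between Cooperate and Defect: 2p + 2(1−p) = −3p + 3(1−p), giving p = 1/6.
Since Firm B is indifferent in equilibrium, Firm B's expected payoff equals the payoff from either column against (1/6, 5/6). Using Cooperate: 2(1/6) + 2(5/6) = 2.

2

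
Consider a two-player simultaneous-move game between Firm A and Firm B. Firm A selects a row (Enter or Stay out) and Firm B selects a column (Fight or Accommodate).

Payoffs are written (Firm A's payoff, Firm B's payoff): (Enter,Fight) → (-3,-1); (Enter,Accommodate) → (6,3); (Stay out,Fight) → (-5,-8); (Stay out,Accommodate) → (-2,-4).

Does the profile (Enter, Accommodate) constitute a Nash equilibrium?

At (Enter, Accommodate), Firm A earns 6; switching to Stay out would give -2, so Firm A has no profitable deviation.
Firm B earns 3; switching to Fight would give -1, so Firm B has no profitable deviation.
Neither player can gain by a unilateral deviation, so this profile is a Nash equilibrium.

Yes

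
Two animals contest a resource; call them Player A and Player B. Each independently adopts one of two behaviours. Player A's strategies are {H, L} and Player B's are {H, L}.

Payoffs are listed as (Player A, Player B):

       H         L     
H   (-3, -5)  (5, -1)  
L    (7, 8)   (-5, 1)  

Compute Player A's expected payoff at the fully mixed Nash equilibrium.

1

First find q, the probability Player B plays H, from Player A's indifference between H and L: −3q + 5(1−q) = 7q − 5(1−q), giving q = 1/2.
Since Player A is indifferent in equilibrium, Player A's expected payoff equals the payoff from either row against (1/2, 1/2). Using H: −3(1/2) + 5(1/2) = 1.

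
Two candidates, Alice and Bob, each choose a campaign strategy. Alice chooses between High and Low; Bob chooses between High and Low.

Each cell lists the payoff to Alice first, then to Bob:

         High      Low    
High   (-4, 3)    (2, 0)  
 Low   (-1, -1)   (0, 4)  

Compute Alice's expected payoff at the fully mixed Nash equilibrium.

-2/5

First find y, the probability Bob plays High, from Alice's indifference between High and Low: −4y + 2(1−y) = −y, giving y = 2/5.
Since Alice is indifferent in equilibrium, Alice's expected payoff equals the payoff from either row against (2/5, 3/5). Using High: −4(2/5) + 2(3/5) = -2/5.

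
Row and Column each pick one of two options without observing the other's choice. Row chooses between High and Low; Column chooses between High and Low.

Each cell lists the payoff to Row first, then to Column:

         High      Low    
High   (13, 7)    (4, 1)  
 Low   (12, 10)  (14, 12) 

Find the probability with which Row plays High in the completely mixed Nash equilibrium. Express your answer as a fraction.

Let p be the probability that Row plays High. In a completely mixed equilibrium, Column must be indifferent between High and Low.
Column's expected payoff from High is 7p + 10(1−p); from Low it is p + 12(1−p).
Setting these equal: −3p + 10 = −11p + 12, so p = 1/4.

1/4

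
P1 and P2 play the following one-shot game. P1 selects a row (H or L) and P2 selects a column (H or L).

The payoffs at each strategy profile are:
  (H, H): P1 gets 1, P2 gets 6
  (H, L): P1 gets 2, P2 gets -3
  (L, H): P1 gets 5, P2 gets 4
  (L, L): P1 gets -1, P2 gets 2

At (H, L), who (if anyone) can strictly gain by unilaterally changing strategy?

P1 at (H, L) earns 2; deviating to L yields -1 — not better.
P2 earns -3; deviating to H yields 6 — a strict improvement.
Only P2 has a strictly profitable deviation.

P2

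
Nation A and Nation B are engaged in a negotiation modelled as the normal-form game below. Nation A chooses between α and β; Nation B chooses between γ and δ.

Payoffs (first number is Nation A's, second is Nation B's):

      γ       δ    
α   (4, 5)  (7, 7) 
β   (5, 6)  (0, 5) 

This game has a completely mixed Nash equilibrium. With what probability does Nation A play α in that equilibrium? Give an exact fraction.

1/3

Let p be the probability that Nation A plays α. In a completely mixed equilibrium, Nation B must be indifferent between γ and δ.
Nation B's expected payoff from γ is 5p + 6(1−p); from δ it is 7p + 5(1−p).
Setting these equal: −p + 6 = 2p + 5, so p = 1/3.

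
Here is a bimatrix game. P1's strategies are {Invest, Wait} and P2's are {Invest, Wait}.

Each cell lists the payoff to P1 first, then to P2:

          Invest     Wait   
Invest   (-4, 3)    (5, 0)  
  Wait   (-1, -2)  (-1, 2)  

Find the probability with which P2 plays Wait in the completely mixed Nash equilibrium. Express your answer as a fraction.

Let c be the probability that P2 plays Invest. In a completely mixed equilibrium, P1 must be indifferent between Invest and Wait.
P1's expected payoff from Invest is −4c + 5(1−c); from Wait it is −c − (1−c).
Setting these equal: −9c + 5 = -1, so c = 2/3.
Therefore P2 plays Wait with probability 1 − 2/3 = 1/3.

1/3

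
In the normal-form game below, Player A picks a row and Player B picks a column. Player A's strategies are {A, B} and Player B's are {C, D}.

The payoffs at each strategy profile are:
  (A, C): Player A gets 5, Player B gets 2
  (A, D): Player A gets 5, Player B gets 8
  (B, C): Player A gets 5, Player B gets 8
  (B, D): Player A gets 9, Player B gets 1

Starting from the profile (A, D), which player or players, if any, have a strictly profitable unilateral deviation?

Player A at (A, D) earns 5; deviating to B yields 9 — a strict improvement.
Player B earns 8; deviating to C yields 2 — not better.
Only Player A has a strictly profitable deviation.

Player A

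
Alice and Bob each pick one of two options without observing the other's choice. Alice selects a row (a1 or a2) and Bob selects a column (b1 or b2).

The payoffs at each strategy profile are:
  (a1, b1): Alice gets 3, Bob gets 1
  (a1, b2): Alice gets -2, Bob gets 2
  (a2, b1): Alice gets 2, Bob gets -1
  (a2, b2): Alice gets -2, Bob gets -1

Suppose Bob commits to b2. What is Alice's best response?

Against b2, Alice earns -2 from a1 and -2 from a2.
So either strategy is a best response.

either — both a1 and a2 are best responses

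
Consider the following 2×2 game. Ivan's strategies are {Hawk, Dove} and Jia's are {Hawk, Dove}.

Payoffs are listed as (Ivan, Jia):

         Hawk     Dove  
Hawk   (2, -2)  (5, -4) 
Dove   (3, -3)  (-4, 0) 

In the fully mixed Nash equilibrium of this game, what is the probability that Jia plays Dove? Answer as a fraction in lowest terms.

1/10

Let q be the probability that Jia plays Hawk. In a completely mixed equilibrium, Ivan must be indifferent between Hawk and Dove.
Ivan's expected payoff from Hawk is 2q + 5(1−q); from Dove it is 3q − 4(1−q).
Setting these equal: −3q + 5 = 7q − 4, so q = 9/10.
Therefore Jia plays Dove with probability 1 − 9/10 = 1/10.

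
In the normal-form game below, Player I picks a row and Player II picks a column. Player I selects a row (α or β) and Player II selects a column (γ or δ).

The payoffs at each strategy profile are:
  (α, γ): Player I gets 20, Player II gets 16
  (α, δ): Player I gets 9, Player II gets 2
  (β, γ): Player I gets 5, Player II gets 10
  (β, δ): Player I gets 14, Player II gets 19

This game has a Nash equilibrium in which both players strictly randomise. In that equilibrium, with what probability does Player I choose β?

Let p be the probability that Player I plays α. In a completely mixed equilibrium, Player II must be indifferent between γ and δ.
Player II's expected payoff from γ is 16p + 10(1−p); from δ it is 2p + 19(1−p).
Setting these equal: 6p + 10 = −17p + 19, so p = 9/23.
Therefore Player I plays β with probability 1 − 9/23 = 14/23.

14/23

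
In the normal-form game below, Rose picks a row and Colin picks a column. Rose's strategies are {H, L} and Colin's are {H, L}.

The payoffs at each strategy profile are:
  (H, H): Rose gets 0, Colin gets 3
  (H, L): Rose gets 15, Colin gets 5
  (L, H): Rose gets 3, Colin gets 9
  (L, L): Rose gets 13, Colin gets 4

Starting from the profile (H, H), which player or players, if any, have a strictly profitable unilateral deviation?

Rose at (H, H) earns 0; deviating to L yields 3 — a strict improvement.
Colin earns 3; deviating to L yields 5 — a strict improvement.
Both Rose and Colin have strictly profitable deviations.

Both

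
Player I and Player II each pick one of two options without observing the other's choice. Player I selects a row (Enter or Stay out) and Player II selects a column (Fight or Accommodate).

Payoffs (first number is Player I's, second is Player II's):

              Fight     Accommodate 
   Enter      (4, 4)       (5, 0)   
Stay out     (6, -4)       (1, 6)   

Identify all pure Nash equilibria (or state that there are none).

none

(Enter, Fight): Player I prefers Stay out (6 > 4) — not an equilibrium.
(Enter, Accommodate): Player II prefers Fight (4 > 0) — not an equilibrium.
(Stay out, Fight): Player II prefers Accommodate (6 > -4) — not an equilibrium.
(Stay out, Accommodate): Player I prefers Enter (5 > 1) — not an equilibrium.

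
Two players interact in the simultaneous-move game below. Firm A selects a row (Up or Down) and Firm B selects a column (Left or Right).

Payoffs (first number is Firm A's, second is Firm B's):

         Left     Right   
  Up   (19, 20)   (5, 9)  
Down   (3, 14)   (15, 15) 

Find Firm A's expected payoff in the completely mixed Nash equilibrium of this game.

135/13

First find y, the probability Firm B plays Left, from Firm A's indifference between Up and Down: 19y + 5(1−y) = 3y + 15(1−y), giving y = 5/13.
Since Firm A is indifferent in equilibrium, Firm A's expected payoff equals the payoff from either row against (5/13, 8/13). Using Up: 19(5/13) + 5(8/13) = 135/13.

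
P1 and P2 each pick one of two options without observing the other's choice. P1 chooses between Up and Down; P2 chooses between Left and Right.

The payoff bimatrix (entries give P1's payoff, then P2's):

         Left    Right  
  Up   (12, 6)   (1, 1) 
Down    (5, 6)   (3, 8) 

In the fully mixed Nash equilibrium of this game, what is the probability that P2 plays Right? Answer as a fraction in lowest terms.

7/9

Let q be the probability that P2 plays Left. In a completely mixed equilibrium, P1 must be indifferent between Up and Down.
P1's expected payoff from Up is 12q + (1−q); from Down it is 5q + 3(1−q).
Setting these equal: 11q + 1 = 2q + 3, so q = 2/9.
Therefore P2 plays Right with probability 1 − 2/9 = 7/9.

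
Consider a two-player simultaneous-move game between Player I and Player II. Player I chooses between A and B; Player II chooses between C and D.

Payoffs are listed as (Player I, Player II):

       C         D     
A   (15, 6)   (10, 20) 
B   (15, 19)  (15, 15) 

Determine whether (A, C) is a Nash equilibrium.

At (A, C), Player I earns 15; switching to B would give 15, so Player I has no profitable deviation.
Player II earns 6; switching to D would give 20, so Player II would deviate.
Since at least one player can profitably deviate, this is not a Nash equilibrium.

No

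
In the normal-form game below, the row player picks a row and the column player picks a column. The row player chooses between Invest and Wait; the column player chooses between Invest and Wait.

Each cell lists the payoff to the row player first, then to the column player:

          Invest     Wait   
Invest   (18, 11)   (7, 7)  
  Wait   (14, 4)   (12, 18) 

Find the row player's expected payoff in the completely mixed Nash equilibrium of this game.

118/9

First find y, the probability the column player plays Invest, from the row player's indifference between Invest and Wait: 18y + 7(1−y) = 14y + 12(1−y), giving y = 5/9.
Since the row player is indifferent in equilibrium, the row player's expected payoff equals the payoff from either row against (5/9, 4/9). Using Invest: 18(5/9) + 7(4/9) = 118/9.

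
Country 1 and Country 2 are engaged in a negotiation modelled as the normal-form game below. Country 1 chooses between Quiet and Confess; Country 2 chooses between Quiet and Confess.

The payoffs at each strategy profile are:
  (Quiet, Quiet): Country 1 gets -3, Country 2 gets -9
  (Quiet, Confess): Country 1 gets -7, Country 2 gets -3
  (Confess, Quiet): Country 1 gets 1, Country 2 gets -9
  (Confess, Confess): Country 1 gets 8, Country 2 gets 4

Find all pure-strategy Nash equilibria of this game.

(Quiet, Quiet): Country 1 prefers Confess (1 > -3); Country 2 prefers Confess (-3 > -9) — not an equilibrium.
(Quiet, Confess): Country 1 prefers Confess (8 > -7) — not an equilibrium.
(Confess, Quiet): Country 2 prefers Confess (4 > -9) — not an equilibrium.
(Confess, Confess): Country 1 gets 8 ≥ -7 from Quiet, and Country 2 gets 4 ≥ -9 from Quiet — Nash equilibrium.

(Confess, Confess)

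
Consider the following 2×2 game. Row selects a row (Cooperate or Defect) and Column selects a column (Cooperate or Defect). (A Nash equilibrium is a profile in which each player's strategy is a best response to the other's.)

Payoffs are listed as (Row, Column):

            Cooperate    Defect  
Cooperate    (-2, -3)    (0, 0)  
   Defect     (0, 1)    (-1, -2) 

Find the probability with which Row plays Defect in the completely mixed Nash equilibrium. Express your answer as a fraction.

1/2

Let r be the probability that Row plays Cooperate. In a completely mixed equilibrium, Column must be indifferent between Cooperate and Defect.
Column's expected payoff from Cooperate is −3r + (1−r); from Defect it is −2(1−r).
Setting these equal: −4r + 1 = 2r − 2, so r = 1/2.
Therefore Row plays Defect with probability 1 − 1/2 = 1/2.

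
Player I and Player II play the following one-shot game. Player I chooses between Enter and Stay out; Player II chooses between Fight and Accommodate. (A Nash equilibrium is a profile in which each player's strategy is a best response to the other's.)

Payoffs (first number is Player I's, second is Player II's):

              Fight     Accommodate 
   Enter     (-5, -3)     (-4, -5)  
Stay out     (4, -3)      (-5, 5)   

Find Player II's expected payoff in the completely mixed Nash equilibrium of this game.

-3

First find p, the probability Player I plays Enter, from Player II's indifference between Fight and Accommodate: −3p − 3(1−p) = −5p + 5(1−p), giving p = 4/5.
Since Player II is indifferent in equilibrium, Player II's expected payoff equals the payoff from either column against (4/5, 1/5). Using Fight: −3(4/5) − 3(1/5) = -3.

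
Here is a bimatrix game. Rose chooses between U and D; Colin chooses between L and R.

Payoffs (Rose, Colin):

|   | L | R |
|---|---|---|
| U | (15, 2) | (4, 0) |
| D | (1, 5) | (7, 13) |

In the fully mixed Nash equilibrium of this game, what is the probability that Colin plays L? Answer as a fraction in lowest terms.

Let y be the probability that Colin plays L. In a completely mixed equilibrium, Rose must be indifferent between U and D.
Rose's expected payoff from U is 15y + 4(1−y); from D it is y + 7(1−y).
Setting these equal: 11y + 4 = −6y + 7, so y = 3/17.

3/17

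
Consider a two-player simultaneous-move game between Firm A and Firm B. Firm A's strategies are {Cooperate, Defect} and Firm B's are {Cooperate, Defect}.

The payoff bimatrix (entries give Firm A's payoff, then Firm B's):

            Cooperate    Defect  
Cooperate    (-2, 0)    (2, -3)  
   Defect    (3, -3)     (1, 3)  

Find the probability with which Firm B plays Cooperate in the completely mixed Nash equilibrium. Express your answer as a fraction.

Let y be the probability that Firm B plays Cooperate. In a completely mixed equilibrium, Firm A must be indifferent between Cooperate and Defect.
Firm A's expected payoff from Cooperate is −2y + 2(1−y); from Defect it is 3y + (1−y).
Setting these equal: −4y + 2 = 2y + 1, so y = 1/6.

1/6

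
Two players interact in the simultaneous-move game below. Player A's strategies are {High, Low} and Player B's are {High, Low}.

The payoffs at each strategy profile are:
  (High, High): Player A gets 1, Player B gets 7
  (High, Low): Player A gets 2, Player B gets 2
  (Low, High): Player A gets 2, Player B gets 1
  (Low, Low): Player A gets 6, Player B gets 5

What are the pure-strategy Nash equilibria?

(High, High): Player A prefers Low (2 > 1) — not an equilibrium.
(High, Low): Player A prefers Low (6 > 2); Player B prefers High (7 > 2) — not an equilibrium.
(Low, High): Player B prefers Low (5 > 1) — not an equilibrium.
(Low, Low): Player A gets 6 ≥ 2 from High, and Player B gets 5 ≥ 1 from High — Nash equilibrium.

(Low, Low)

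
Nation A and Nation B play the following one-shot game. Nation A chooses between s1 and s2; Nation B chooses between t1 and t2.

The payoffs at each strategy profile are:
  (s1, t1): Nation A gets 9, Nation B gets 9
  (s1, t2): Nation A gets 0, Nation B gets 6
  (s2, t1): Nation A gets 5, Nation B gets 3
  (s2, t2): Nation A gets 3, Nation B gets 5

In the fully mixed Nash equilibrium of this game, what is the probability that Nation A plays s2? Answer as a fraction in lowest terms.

Let r be the probability that Nation A plays s1. In a completely mixed equilibrium, Nation B must be indifferent between t1 and t2.
Nation B's expected payoff from t1 is 9r + 3(1−r); from t2 it is 6r + 5(1−r).
Setting these equal: 6r + 3 = r + 5, so r = 2/5.
Therefore Nation A plays s2 with probability 1 − 2/5 = 3/5.

3/5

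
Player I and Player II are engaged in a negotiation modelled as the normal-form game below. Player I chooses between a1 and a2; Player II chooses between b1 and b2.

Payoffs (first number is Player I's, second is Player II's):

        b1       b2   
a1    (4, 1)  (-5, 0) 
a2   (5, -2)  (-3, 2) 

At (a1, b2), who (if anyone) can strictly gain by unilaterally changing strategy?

Player I at (a1, b2) earns -5; deviating to a2 yields -3 — a strict improvement.
Player II earns 0; deviating to b1 yields 1 — a strict improvement.
Both Player I and Player II have strictly profitable deviations.

Both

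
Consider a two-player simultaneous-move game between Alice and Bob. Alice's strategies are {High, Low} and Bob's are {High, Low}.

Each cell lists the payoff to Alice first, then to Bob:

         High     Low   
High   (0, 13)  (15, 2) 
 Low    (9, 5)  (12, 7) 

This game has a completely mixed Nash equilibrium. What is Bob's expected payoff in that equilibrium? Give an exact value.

First find p, the probability Alice plays High, from Bob's indifference between High and Low: 13p + 5(1−p) = 2p + 7(1−p), giving p = 2/13.
Since Bob is indifferent in equilibrium, Bob's expected payoff equals the payoff from either column against (2/13, 11/13). Using High: 13(2/13) + 5(11/13) = 81/13.

81/13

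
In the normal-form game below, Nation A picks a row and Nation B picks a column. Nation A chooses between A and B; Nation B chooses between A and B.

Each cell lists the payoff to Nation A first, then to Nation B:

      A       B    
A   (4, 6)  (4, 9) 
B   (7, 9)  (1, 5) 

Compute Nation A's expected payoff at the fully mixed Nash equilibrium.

First find y, the probability Nation B plays A, from Nation A's indifference between A and B: 4y + 4(1−y) = 7y + (1−y), giving y = 1/2.
Since Nation A is indifferent in equilibrium, Nation A's expected payoff equals the payoff from either row against (1/2, 1/2). Using A: 4(1/2) + 4(1/2) = 4.

4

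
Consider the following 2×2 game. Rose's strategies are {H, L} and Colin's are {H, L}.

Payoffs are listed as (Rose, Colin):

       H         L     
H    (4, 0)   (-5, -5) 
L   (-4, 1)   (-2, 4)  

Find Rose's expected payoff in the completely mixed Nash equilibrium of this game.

-28/11

First find y, the probability Colin plays H, from Rose's indifference between H and L: 4y − 5(1−y) = −4y − 2(1−y), giving y = 3/11.
Since Rose is indifferent in equilibrium, Rose's expected payoff equals the payoff from either row against (3/11, 8/11). Using H: 4(3/11) − 5(8/11) = -28/11.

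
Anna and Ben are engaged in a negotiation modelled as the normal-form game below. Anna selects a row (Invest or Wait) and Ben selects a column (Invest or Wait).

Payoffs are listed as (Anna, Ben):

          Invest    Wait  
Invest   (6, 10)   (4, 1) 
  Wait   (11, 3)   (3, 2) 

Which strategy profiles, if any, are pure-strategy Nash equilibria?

(Wait, Invest)

(Invest, Invest): Anna prefers Wait (11 > 6) — not an equilibrium.
(Invest, Wait): Ben prefers Invest (10 > 1) — not an equilibrium.
(Wait, Invest): Anna gets 11 ≥ 6 from Invest, and Ben gets 3 ≥ 2 from Wait — Nash equilibrium.
(Wait, Wait): Anna prefers Invest (4 > 3); Ben prefers Invest (3 > 2) — not an equilibrium.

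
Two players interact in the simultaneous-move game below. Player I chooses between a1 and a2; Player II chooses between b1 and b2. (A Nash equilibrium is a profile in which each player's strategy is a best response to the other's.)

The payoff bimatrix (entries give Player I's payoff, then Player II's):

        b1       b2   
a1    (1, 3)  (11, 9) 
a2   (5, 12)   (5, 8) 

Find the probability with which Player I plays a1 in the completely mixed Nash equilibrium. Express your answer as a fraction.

2/5

Let r be the probability that Player I plays a1. In a completely mixed equilibrium, Player II must be indifferent between b1 and b2.
Player II's expected payoff from b1 is 3r + 12(1−r); from b2 it is 9r + 8(1−r).
Setting these equal: −9r + 12 = r + 8, so r = 2/5.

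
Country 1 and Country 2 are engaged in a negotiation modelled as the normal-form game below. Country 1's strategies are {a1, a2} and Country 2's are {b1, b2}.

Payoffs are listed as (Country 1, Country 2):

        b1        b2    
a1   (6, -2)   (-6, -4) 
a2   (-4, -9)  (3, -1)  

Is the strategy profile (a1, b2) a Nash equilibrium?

No

At (a1, b2), Country 1 earns -6; switching to a2 would give 3, so Country 1 would deviate.
Country 2 earns -4; switching to b1 would give -2, so Country 2 would deviate.
Since at least one player can profitably deviate, this is not a Nash equilibrium.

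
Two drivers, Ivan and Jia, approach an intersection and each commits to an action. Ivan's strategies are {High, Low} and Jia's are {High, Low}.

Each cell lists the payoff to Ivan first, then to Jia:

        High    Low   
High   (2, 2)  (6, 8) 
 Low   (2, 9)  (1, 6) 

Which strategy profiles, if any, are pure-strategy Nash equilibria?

(High, High): Jia prefers Low (8 > 2) — not an equilibrium.
(High, Low): Ivan gets 6 ≥ 1 from Low, and Jia gets 8 ≥ 2 from High — Nash equilibrium.
(Low, High): Ivan gets 2 ≥ 2 from High, and Jia gets 9 ≥ 6 from Low — Nash equilibrium.
(Low, Low): Ivan prefers High (6 > 1); Jia prefers High (9 > 6) — not an equilibrium.

(High, Low) and (Low, High)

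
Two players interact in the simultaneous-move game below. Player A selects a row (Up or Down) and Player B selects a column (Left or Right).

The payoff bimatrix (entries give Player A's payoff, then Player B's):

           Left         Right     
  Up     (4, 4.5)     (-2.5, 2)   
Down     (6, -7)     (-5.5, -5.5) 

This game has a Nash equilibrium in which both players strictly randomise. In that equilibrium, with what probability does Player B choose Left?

3/5

Let q be the probability that Player B plays Left. In a completely mixed equilibrium, Player A must be indifferent between Up and Down.
Player A's expected payoff from Up is 4q − 2.5(1−q); from Down it is 6q − 5.5(1−q).
Setting these equal: 6.5q − 2.5 = 11.5q − 5.5, so q = 3/5.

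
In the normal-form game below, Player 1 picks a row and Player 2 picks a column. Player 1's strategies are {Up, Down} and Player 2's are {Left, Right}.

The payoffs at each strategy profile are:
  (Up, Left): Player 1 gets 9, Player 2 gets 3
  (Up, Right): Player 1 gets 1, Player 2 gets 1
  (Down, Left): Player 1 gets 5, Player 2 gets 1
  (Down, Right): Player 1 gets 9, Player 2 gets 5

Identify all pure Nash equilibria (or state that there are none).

(Up, Left) and (Down, Right)

(Up, Left): Player 1 gets 9 ≥ 5 from Down, and Player 2 gets 3 ≥ 1 from Right — Nash equilibrium.
(Up, Right): Player 1 prefers Down (9 > 1); Player 2 prefers Left (3 > 1) — not an equilibrium.
(Down, Left): Player 1 prefers Up (9 > 5); Player 2 prefers Right (5 > 1) — not an equilibrium.
(Down, Right): Player 1 gets 9 ≥ 1 from Up, and Player 2 gets 5 ≥ 1 from Left — Nash equilibrium.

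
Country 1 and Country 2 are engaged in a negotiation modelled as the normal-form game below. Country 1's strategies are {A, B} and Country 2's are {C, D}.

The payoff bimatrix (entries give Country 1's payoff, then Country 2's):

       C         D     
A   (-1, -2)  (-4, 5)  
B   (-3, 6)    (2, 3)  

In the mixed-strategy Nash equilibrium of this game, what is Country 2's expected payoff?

First find x, the probability Country 1 plays A, from Country 2's indifference between C and D: −2x + 6(1−x) = 5x + 3(1−x), giving x = 3/10.
Since Country 2 is indifferent in equilibrium, Country 2's expected payoff equals the payoff from either column against (3/10, 7/10). Using C: −2(3/10) + 6(7/10) = 18/5.

18/5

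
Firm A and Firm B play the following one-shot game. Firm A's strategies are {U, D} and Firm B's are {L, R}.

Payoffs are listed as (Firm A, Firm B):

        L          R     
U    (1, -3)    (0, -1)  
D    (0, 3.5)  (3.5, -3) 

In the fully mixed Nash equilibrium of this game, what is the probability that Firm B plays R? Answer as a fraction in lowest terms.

2/9

Let y be the probability that Firm B plays L. In a completely mixed equilibrium, Firm A must be indifferent between U and D.
Firm A's expected payoff from U is y; from D it is 3.5(1−y).
Setting these equal: y = −3.5y + 3.5, so y = 7/9.
Therefore Firm B plays R with probability 1 − 7/9 = 2/9.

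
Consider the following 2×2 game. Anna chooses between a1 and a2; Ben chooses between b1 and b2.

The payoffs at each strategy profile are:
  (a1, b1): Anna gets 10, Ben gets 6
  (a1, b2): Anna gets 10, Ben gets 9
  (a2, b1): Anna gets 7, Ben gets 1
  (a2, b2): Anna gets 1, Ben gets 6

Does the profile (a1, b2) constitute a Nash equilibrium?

At (a1, b2), Anna earns 10; switching to a2 would give 1, so Anna has no profitable deviation.
Ben earns 9; switching to b1 would give 6, so Ben has no profitable deviation.
Neither player can gain by a unilateral deviation, so this profile is a Nash equilibrium.

Yes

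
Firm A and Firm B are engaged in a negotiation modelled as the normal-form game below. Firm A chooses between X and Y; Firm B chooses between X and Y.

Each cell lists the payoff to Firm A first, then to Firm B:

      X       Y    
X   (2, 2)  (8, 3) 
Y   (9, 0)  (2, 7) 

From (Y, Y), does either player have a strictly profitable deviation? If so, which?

Firm A

Firm A at (Y, Y) earns 2; deviating to X yields 8 — a strict improvement.
Firm B earns 7; deviating to X yields 0 — not better.
Only Firm A has a strictly profitable deviation.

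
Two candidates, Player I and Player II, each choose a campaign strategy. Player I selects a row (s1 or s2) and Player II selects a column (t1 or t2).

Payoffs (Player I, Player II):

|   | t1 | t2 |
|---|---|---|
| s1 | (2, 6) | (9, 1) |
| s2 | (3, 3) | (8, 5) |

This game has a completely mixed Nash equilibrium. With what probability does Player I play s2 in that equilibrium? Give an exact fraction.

5/7

Let r be the probability that Player I plays s1. In a completely mixed equilibrium, Player II must be indifferent between t1 and t2.
Player II's expected payoff from t1 is 6r + 3(1−r); from t2 it is r + 5(1−r).
Setting these equal: 3r + 3 = −4r + 5, so r = 2/7.
Therefore Player I plays s2 with probability 1 − 2/7 = 5/7.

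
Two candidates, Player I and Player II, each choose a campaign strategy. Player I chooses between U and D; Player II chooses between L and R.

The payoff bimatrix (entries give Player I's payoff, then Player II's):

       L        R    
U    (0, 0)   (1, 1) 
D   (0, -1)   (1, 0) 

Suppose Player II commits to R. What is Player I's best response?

either — both U and D are best responses

Against R, Player I earns 1 from U and 1 from D.
So either strategy is a best response.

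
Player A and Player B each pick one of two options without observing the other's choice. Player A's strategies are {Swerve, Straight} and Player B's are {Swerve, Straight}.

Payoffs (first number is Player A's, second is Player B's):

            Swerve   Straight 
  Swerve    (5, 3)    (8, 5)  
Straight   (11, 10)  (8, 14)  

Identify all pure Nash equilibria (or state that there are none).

(Swerve, Swerve): Player A prefers Straight (11 > 5); Player B prefers Straight (5 > 3) — not an equilibrium.
(Swerve, Straight): Player A gets 8 ≥ 8 from Straight, and Player B gets 5 ≥ 3 from Swerve — Nash equilibrium.
(Straight, Swerve): Player B prefers Straight (14 > 10) — not an equilibrium.
(Straight, Straight): Player A gets 8 ≥ 8 from Swerve, and Player B gets 14 ≥ 10 from Swerve — Nash equilibrium.

(Swerve, Straight) and (Straight, Straight)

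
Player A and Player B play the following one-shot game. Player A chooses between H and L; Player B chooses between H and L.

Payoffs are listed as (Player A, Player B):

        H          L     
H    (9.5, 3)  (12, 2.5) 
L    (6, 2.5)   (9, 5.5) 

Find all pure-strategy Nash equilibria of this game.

(H, H)

(H, H): Player A gets 9.5 ≥ 6 from L, and Player B gets 3 ≥ 2.5 from L — Nash equilibrium.
(H, L): Player B prefers H (3 > 2.5) — not an equilibrium.
(L, H): Player A prefers H (9.5 > 6); Player B prefers L (5.5 > 2.5) — not an equilibrium.
(L, L): Player A prefers H (12 > 9) — not an equilibrium.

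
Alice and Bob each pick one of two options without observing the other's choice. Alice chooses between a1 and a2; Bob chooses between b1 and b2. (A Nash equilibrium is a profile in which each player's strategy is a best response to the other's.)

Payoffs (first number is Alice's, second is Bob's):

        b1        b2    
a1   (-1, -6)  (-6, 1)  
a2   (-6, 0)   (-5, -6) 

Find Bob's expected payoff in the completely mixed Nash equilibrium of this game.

First find x, the probability Alice plays a1, from Bob's indifference between b1 and b2: −6x = x − 6(1−x), giving x = 6/13.
Since Bob is indifferent in equilibrium, Bob's expected payoff equals the payoff from either column against (6/13, 7/13). Using b1: −6(6/13) = -36/13.

-36/13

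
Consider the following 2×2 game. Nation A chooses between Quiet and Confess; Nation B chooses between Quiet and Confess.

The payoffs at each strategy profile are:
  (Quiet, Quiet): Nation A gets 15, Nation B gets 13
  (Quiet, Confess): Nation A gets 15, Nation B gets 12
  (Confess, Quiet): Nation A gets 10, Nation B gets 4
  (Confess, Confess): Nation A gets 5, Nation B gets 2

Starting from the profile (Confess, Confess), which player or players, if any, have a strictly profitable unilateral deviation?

Both

Nation A at (Confess, Confess) earns 5; deviating to Quiet yields 15 — a strict improvement.
Nation B earns 2; deviating to Quiet yields 4 — a strict improvement.
Both Nation A and Nation B have strictly profitable deviations.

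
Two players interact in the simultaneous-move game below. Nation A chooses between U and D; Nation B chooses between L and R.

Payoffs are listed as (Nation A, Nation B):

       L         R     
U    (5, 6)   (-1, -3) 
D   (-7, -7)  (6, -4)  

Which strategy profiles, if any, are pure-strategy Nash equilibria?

(U, L) and (D, R)

(U, L): Nation A gets 5 ≥ -7 from D, and Nation B gets 6 ≥ -3 from R — Nash equilibrium.
(U, R): Nation A prefers D (6 > -1); Nation B prefers L (6 > -3) — not an equilibrium.
(D, L): Nation A prefers U (5 > -7); Nation B prefers R (-4 > -7) — not an equilibrium.
(D, R): Nation A gets 6 ≥ -1 from U, and Nation B gets -4 ≥ -7 from L — Nash equilibrium.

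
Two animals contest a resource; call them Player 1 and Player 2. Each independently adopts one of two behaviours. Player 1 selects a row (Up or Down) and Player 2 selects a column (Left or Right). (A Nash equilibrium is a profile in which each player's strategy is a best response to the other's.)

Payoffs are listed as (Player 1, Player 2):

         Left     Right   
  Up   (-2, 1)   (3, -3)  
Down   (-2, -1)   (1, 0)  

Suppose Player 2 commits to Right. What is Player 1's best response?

Up

Against Right, Player 1 earns 3 from Up and 1 from Down.
So Up is the best response.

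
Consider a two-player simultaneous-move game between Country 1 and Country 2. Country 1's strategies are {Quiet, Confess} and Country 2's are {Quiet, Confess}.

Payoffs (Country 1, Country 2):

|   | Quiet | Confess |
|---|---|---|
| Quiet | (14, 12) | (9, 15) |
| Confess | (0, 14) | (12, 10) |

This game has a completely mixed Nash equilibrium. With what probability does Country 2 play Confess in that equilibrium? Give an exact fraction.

14/17

Let q be the probability that Country 2 plays Quiet. In a completely mixed equilibrium, Country 1 must be indifferent between Quiet and Confess.
Country 1's expected payoff from Quiet is 14q + 9(1−q); from Confess it is 12(1−q).
Setting these equal: 5q + 9 = −12q + 12, so q = 3/17.
Therefore Country 2 plays Confess with probability 1 − 3/17 = 14/17.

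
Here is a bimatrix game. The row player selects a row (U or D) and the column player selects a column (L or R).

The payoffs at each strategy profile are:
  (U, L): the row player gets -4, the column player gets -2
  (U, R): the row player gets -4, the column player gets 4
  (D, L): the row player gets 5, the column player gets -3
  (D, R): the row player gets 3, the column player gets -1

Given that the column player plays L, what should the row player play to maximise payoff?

Against L, the row player earns -4 from U and 5 from D.
So D is the best response.

D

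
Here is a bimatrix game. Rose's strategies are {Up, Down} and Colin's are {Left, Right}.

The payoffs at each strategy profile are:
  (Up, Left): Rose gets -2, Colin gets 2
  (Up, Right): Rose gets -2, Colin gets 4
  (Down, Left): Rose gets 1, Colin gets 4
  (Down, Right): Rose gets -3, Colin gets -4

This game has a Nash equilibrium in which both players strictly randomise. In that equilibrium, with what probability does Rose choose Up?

Let p be the probability that Rose plays Up. In a completely mixed equilibrium, Colin must be indifferent between Left and Right.
Colin's expected payoff from Left is 2p + 4(1−p); from Right it is 4p − 4(1−p).
Setting these equal: −2p + 4 = 8p − 4, so p = 4/5.

4/5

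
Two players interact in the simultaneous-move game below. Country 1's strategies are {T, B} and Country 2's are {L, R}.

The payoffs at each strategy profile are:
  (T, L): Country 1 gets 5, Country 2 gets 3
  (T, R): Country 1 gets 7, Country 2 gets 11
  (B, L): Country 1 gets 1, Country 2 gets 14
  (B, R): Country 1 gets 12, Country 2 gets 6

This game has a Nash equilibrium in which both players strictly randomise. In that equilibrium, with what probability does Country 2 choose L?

5/9

Let c be the probability that Country 2 plays L. In a completely mixed equilibrium, Country 1 must be indifferent between T and B.
Country 1's expected payoff from T is 5c + 7(1−c); from B it is c + 12(1−c).
Setting these equal: −2c + 7 = −11c + 12, so c = 5/9.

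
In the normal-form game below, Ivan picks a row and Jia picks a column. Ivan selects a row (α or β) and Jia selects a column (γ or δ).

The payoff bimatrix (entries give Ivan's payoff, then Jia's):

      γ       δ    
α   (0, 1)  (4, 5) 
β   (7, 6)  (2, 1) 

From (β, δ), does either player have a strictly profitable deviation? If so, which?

Ivan at (β, δ) earns 2; deviating to α yields 4 — a strict improvement.
Jia earns 1; deviating to γ yields 6 — a strict improvement.
Both Ivan and Jia have strictly profitable deviations.

Both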